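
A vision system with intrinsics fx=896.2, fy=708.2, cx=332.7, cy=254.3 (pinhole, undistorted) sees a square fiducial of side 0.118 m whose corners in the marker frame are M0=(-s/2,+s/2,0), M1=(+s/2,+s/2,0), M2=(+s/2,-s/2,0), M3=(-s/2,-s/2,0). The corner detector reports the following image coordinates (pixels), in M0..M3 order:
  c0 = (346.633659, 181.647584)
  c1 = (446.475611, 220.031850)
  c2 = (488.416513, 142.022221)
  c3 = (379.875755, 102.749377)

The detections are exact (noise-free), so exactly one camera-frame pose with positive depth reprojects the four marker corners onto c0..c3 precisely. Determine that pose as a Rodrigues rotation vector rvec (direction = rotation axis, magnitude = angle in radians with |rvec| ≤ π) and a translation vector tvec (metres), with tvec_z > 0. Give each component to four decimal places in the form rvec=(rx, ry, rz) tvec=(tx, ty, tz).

rvec=(0.5608, 0.3321, 0.3948) tvec=(0.0822, -0.1170, 0.9060)

Intrinsics K: fx=896.2, fy=708.2, cx=332.7, cy=254.3
Marker side s = 0.118 m; corners in marker frame (Z=0):
  M0 = (-0.0590, +0.0590, 0)
  M1 = (+0.0590, +0.0590, 0)
  M2 = (+0.0590, -0.0590, 0)
  M3 = (-0.0590, -0.0590, 0)
Detected image corners:
  c0 = (346.633659, 181.647584) px
  c1 = (446.475611, 220.031850) px
  c2 = (488.416513, 142.022221) px
  c3 = (379.875755, 102.749377) px
Planar DLT: solve 8×8 A·h = b for H (H[2,2]=1):
  H  [+792.02672 -56.54973 +413.98915]
  H  [+294.05955 +766.68195 +162.82312]
  H  [-0.21568 +0.62972 +1.00000]
B = K⁻¹H; ‖b₁‖=1.103721, ‖b₂‖=1.103721; λ = 2/(‖b₁‖+‖b₂‖) = 0.906026, sign → tz>0 ⇒ λ=+0.906026
r₁ = λ·B[:,0] = (+0.87325,+0.44637,-0.19541); r₂ = λ·B[:,1] = (-0.26897,+0.77597,+0.57054)
r₃ = r₁×r₂ = (+0.40630,-0.44567,+0.79768); SVD([r₁ r₂ r₃]) → R = UVᵀ:
  R  [+0.87325 -0.26897 +0.40630]
  R  [+0.44637 +0.77597 -0.44567]
  R  [-0.19541 +0.57054 +0.79768]
t = (+0.08218, -0.11703, +0.90603) m
tr R = 2.446912; θ = arccos((tr R − 1)/2) = 0.762001 rad = 43.659°
axis k = ((R−Rᵀ)₃₂, (R−Rᵀ)₁₃, (R−Rᵀ)₂₁) / (2 sinθ) = (+0.735986, +0.435789, +0.518085)
rvec = θ·k = (+0.560822, +0.332072, +0.394782)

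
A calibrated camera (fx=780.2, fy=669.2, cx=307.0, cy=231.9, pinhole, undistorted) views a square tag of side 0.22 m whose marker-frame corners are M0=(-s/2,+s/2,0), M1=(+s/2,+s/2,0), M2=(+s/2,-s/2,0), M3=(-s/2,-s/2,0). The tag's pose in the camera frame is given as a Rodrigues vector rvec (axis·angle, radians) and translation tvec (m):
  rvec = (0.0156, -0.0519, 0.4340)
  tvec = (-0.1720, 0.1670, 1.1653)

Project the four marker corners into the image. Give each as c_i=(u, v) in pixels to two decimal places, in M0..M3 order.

c0=(93.13, 359.18) c1=(228.01, 410.66) c2=(289.63, 296.72) c3=(155.28, 244.04)

Intrinsics K: fx=780.2, fy=669.2, cx=307.0, cy=231.9
Marker side s = 0.22 m; corners in marker frame (Z=0):
  M0 = (-0.1100, +0.1100, 0)
  M1 = (+0.1100, +0.1100, 0)
  M2 = (+0.1100, -0.1100, 0)
  M3 = (-0.1100, -0.1100, 0)
rvec = (0.0156, -0.0519, 0.4340), |rvec| = θ = 0.43737 rad = 25.059°
Rodrigues: sinθ=0.42356, 1−cosθ=0.09413; R = I + sinθ·[k]× + (1−cosθ)·[k]×²:
    [+0.90599 -0.42069 -0.04693]
    [+0.41990 +0.90719 -0.02619]
    [+0.05359 +0.00402 +0.99855]
t = (-0.1720, 0.1670, 1.1653) m
M0: Pc = R·M0+t = (-0.31793, +0.22060, +1.15985); u = 780.2·(-0.31793)/1.15985 + 307.0 = 93.1332, v = 669.2·(+0.22060)/1.15985 + 231.9 = 359.1817
M1: Pc = R·M1+t = (-0.11862, +0.31298, +1.17164); u = 780.2·(-0.11862)/1.17164 + 307.0 = 228.0119, v = 669.2·(+0.31298)/1.17164 + 231.9 = 410.6636
M2: Pc = R·M2+t = (-0.02607, +0.11340, +1.17075); u = 780.2·(-0.02607)/1.17075 + 307.0 = 289.6300, v = 669.2·(+0.11340)/1.17075 + 231.9 = 296.7177
M3: Pc = R·M3+t = (-0.22538, +0.02102, +1.15896); u = 780.2·(-0.22538)/1.15896 + 307.0 = 155.2751, v = 669.2·(+0.02102)/1.15896 + 231.9 = 244.0373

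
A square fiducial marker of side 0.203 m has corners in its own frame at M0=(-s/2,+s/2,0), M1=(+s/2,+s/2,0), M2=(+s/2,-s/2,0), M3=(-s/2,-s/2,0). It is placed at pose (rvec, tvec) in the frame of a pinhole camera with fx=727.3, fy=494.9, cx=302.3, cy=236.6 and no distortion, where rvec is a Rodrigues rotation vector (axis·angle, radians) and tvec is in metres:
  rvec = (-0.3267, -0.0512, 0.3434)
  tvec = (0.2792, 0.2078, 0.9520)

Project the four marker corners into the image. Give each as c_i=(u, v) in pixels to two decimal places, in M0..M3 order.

c0=(421.69, 378.50) c1=(573.06, 415.73) c2=(603.37, 312.97) c3=(462.04, 278.34)

Intrinsics K: fx=727.3, fy=494.9, cx=302.3, cy=236.6
Marker side s = 0.203 m; corners in marker frame (Z=0):
  M0 = (-0.1015, +0.1015, 0)
  M1 = (+0.1015, +0.1015, 0)
  M2 = (+0.1015, -0.1015, 0)
  M3 = (-0.1015, -0.1015, 0)
rvec = (-0.3267, -0.0512, 0.3434), |rvec| = θ = 0.47674 rad = 27.315°
Rodrigues: sinθ=0.45888, 1−cosθ=0.11150; R = I + sinθ·[k]× + (1−cosθ)·[k]×²:
    [+0.94086 -0.32233 -0.10432]
    [+0.33875 +0.88978 +0.30584]
    [-0.00576 -0.32309 +0.94635]
t = (0.2792, 0.2078, 0.9520) m
M0: Pc = R·M0+t = (+0.15099, +0.26373, +0.91979); u = 727.3·(+0.15099)/0.91979 + 302.3 = 421.6881, v = 494.9·(+0.26373)/0.91979 + 236.6 = 378.5020
M1: Pc = R·M1+t = (+0.34198, +0.33250, +0.91862); u = 727.3·(+0.34198)/0.91862 + 302.3 = 573.0561, v = 494.9·(+0.33250)/0.91862 + 236.6 = 415.7293
M2: Pc = R·M2+t = (+0.40741, +0.15187, +0.98421); u = 727.3·(+0.40741)/0.98421 + 302.3 = 603.3663, v = 494.9·(+0.15187)/0.98421 + 236.6 = 312.9662
M3: Pc = R·M3+t = (+0.21642, +0.08310, +0.98538); u = 727.3·(+0.21642)/0.98538 + 302.3 = 462.0375, v = 494.9·(+0.08310)/0.98538 + 236.6 = 278.3386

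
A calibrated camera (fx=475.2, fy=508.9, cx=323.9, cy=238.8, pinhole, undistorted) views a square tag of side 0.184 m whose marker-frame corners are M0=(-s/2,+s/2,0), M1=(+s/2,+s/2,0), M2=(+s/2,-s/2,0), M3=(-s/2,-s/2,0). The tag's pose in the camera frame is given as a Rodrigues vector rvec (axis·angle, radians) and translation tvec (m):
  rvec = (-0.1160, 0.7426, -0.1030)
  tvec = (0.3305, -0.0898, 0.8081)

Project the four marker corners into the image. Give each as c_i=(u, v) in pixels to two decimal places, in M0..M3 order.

Intrinsics K: fx=475.2, fy=508.9, cx=323.9, cy=238.8
Marker side s = 0.184 m; corners in marker frame (Z=0):
  M0 = (-0.0920, +0.0920, 0)
  M1 = (+0.0920, +0.0920, 0)
  M2 = (+0.0920, -0.0920, 0)
  M3 = (-0.0920, -0.0920, 0)
rvec = (-0.1160, 0.7426, -0.1030), |rvec| = θ = 0.75863 rad = 43.466°
Rodrigues: sinθ=0.68793, 1−cosθ=0.27422; R = I + sinθ·[k]× + (1−cosθ)·[k]×²:
    [+0.73219 +0.05236 +0.67908]
    [-0.13445 +0.98853 +0.06874]
    [-0.66770 -0.14163 +0.73083]
t = (0.3305, -0.0898, 0.8081) m
M0: Pc = R·M0+t = (+0.26796, +0.01351, +0.85650); u = 475.2·(+0.26796)/0.85650 + 323.9 = 472.5662, v = 508.9·(+0.01351)/0.85650 + 238.8 = 246.8295
M1: Pc = R·M1+t = (+0.40268, -0.01122, +0.73364); u = 475.2·(+0.40268)/0.73364 + 323.9 = 584.7260, v = 508.9·(-0.01122)/0.73364 + 238.8 = 231.0144
M2: Pc = R·M2+t = (+0.39304, -0.19311, +0.75970); u = 475.2·(+0.39304)/0.75970 + 323.9 = 569.7528, v = 508.9·(-0.19311)/0.75970 + 238.8 = 109.4391
M3: Pc = R·M3+t = (+0.25832, -0.16838, +0.88256); u = 475.2·(+0.25832)/0.88256 + 323.9 = 462.9893, v = 508.9·(-0.16838)/0.88256 + 238.8 = 141.7111

c0=(472.57, 246.83) c1=(584.73, 231.01) c2=(569.75, 109.44) c3=(462.99, 141.71)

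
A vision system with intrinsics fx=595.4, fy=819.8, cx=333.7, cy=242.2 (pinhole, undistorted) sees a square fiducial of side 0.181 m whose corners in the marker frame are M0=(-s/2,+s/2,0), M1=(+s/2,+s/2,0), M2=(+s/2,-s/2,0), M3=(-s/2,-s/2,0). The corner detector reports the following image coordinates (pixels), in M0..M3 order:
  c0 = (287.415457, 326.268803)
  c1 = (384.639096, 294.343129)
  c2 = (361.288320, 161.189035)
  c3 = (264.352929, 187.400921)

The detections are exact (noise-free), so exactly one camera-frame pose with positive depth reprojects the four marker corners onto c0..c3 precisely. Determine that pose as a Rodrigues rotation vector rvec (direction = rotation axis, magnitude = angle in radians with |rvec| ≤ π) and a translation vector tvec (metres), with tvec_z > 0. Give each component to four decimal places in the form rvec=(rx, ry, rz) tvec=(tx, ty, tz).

rvec=(-0.0989, -0.2236, -0.2224) tvec=(-0.0149, -0.0008, 1.0594)

Intrinsics K: fx=595.4, fy=819.8, cx=333.7, cy=242.2
Marker side s = 0.181 m; corners in marker frame (Z=0):
  M0 = (-0.0905, +0.0905, 0)
  M1 = (+0.0905, +0.0905, 0)
  M2 = (+0.0905, -0.0905, 0)
  M3 = (-0.0905, -0.0905, 0)
Detected image corners:
  c0 = (287.415457, 326.268803) px
  c1 = (384.639096, 294.343129) px
  c2 = (361.288320, 161.189035) px
  c3 = (264.352929, 187.400921) px
Planar DLT: solve 8×8 A·h = b for H (H[2,2]=1):
  H  [+606.90200 +106.04097 +325.30749]
  H  [-107.80757 +734.55967 +241.59348]
  H  [+0.21748 -0.06839 +1.00000]
B = K⁻¹H; ‖b₁‖=0.943926, ‖b₂‖=0.943926; λ = 2/(‖b₁‖+‖b₂‖) = 1.059405, sign → tz>0 ⇒ λ=+1.059405
r₁ = λ·B[:,0] = (+0.95074,-0.20739,+0.23040); r₂ = λ·B[:,1] = (+0.22929,+0.97066,-0.07246)
r₃ = r₁×r₂ = (-0.20861,+0.12171,+0.97039); SVD([r₁ r₂ r₃]) → R = UVᵀ:
  R  [+0.95074 +0.22929 -0.20861]
  R  [-0.20739 +0.97066 +0.12171]
  R  [+0.23040 -0.07246 +0.97039]
t = (-0.01493, -0.00078, +1.05941) m
tr R = 2.891793; θ = arccos((tr R − 1)/2) = 0.330450 rad = 18.933°
axis k = ((R−Rᵀ)₃₂, (R−Rᵀ)₁₃, (R−Rᵀ)₂₁) / (2 sinθ) = (-0.299213, -0.676512, -0.672907)
rvec = θ·k = (-0.098875, -0.223554, -0.222362)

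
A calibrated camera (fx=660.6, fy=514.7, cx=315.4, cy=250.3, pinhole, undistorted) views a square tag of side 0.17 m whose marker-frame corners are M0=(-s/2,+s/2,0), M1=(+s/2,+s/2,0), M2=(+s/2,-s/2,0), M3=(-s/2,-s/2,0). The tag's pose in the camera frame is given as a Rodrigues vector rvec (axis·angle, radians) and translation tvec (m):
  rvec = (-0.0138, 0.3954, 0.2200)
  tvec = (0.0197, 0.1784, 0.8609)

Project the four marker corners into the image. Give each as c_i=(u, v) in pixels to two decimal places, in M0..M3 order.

Intrinsics K: fx=660.6, fy=514.7, cx=315.4, cy=250.3
Marker side s = 0.17 m; corners in marker frame (Z=0):
  M0 = (-0.0850, +0.0850, 0)
  M1 = (+0.0850, +0.0850, 0)
  M2 = (+0.0850, -0.0850, 0)
  M3 = (-0.0850, -0.0850, 0)
rvec = (-0.0138, 0.3954, 0.2200), |rvec| = θ = 0.45269 rad = 25.937°
Rodrigues: sinθ=0.43739, 1−cosθ=0.10073; R = I + sinθ·[k]× + (1−cosθ)·[k]×²:
    [+0.89937 -0.21524 +0.38054]
    [+0.20988 +0.97612 +0.05609]
    [-0.38352 +0.02942 +0.92306]
t = (0.0197, 0.1784, 0.8609) m
M0: Pc = R·M0+t = (-0.07504, +0.24353, +0.89600); u = 660.6·(-0.07504)/0.89600 + 315.4 = 260.0734, v = 514.7·(+0.24353)/0.89600 + 250.3 = 390.1938
M1: Pc = R·M1+t = (+0.07785, +0.27921, +0.83080); u = 660.6·(+0.07785)/0.83080 + 315.4 = 377.3016, v = 514.7·(+0.27921)/0.83080 + 250.3 = 423.2767
M2: Pc = R·M2+t = (+0.11444, +0.11327, +0.82580); u = 660.6·(+0.11444)/0.82580 + 315.4 = 406.9480, v = 514.7·(+0.11327)/0.82580 + 250.3 = 320.8983
M3: Pc = R·M3+t = (-0.03845, +0.07759, +0.89100); u = 660.6·(-0.03845)/0.89100 + 315.4 = 286.8924, v = 514.7·(+0.07759)/0.89100 + 250.3 = 295.1213

c0=(260.07, 390.19) c1=(377.30, 423.28) c2=(406.95, 320.90) c3=(286.89, 295.12)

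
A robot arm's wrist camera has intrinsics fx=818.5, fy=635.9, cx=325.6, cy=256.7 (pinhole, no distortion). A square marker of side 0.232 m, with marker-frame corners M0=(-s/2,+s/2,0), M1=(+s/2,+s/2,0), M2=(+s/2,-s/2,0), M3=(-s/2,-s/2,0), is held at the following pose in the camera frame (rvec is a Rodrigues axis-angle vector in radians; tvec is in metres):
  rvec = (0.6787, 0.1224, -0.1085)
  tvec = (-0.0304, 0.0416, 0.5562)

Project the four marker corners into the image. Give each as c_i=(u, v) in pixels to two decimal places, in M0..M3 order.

Intrinsics K: fx=818.5, fy=635.9, cx=325.6, cy=256.7
Marker side s = 0.232 m; corners in marker frame (Z=0):
  M0 = (-0.1160, +0.1160, 0)
  M1 = (+0.1160, +0.1160, 0)
  M2 = (+0.1160, -0.1160, 0)
  M3 = (-0.1160, -0.1160, 0)
rvec = (0.6787, 0.1224, -0.1085), |rvec| = θ = 0.69813 rad = 40.000°
Rodrigues: sinθ=0.64279, 1−cosθ=0.23396; R = I + sinθ·[k]× + (1−cosθ)·[k]×²:
    [+0.98716 +0.13978 +0.07735]
    [-0.06002 +0.77324 -0.63127]
    [-0.14804 +0.61852 +0.77170]
t = (-0.0304, 0.0416, 0.5562) m
M0: Pc = R·M0+t = (-0.12870, +0.13826, +0.64512); u = 818.5·(-0.12870)/0.64512 + 325.6 = 162.3161, v = 635.9·(+0.13826)/0.64512 + 256.7 = 392.9816
M1: Pc = R·M1+t = (+0.10032, +0.12433, +0.61078); u = 818.5·(+0.10032)/0.61078 + 325.6 = 460.0445, v = 635.9·(+0.12433)/0.61078 + 256.7 = 386.1473
M2: Pc = R·M2+t = (+0.06790, -0.05506, +0.46728); u = 818.5·(+0.06790)/0.46728 + 325.6 = 444.5295, v = 635.9·(-0.05506)/0.46728 + 256.7 = 181.7739
M3: Pc = R·M3+t = (-0.16112, -0.04113, +0.50162); u = 818.5·(-0.16112)/0.50162 + 325.6 = 62.6940, v = 635.9·(-0.04113)/0.50162 + 256.7 = 204.5567

c0=(162.32, 392.98) c1=(460.04, 386.15) c2=(444.53, 181.77) c3=(62.69, 204.56)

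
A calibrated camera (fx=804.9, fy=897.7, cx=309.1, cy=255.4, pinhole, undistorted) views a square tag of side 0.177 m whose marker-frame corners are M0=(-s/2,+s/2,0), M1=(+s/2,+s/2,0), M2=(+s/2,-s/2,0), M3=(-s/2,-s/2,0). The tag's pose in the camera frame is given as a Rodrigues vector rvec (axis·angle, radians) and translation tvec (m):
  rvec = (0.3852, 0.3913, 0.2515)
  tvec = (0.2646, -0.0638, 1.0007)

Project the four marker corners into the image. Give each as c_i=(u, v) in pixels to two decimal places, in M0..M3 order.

c0=(438.24, 245.47) c1=(571.94, 293.69) c2=(617.19, 144.32) c3=(471.12, 101.13)

Intrinsics K: fx=804.9, fy=897.7, cx=309.1, cy=255.4
Marker side s = 0.177 m; corners in marker frame (Z=0):
  M0 = (-0.0885, +0.0885, 0)
  M1 = (+0.0885, +0.0885, 0)
  M2 = (+0.0885, -0.0885, 0)
  M3 = (-0.0885, -0.0885, 0)
rvec = (0.3852, 0.3913, 0.2515), |rvec| = θ = 0.60394 rad = 34.603°
Rodrigues: sinθ=0.56789, 1−cosθ=0.17690; R = I + sinθ·[k]× + (1−cosθ)·[k]×²:
    [+0.89506 -0.16339 +0.41493]
    [+0.30959 +0.89736 -0.31448]
    [-0.32096 +0.40994 +0.85378]
t = (0.2646, -0.0638, 1.0007) m
M0: Pc = R·M0+t = (+0.17093, -0.01178, +1.06538); u = 804.9·(+0.17093)/1.06538 + 309.1 = 438.2358, v = 897.7·(-0.01178)/1.06538 + 255.4 = 245.4723
M1: Pc = R·M1+t = (+0.32935, +0.04302, +1.00857); u = 804.9·(+0.32935)/1.00857 + 309.1 = 571.9429, v = 897.7·(+0.04302)/1.00857 + 255.4 = 293.6864
M2: Pc = R·M2+t = (+0.35827, -0.11582, +0.93602); u = 804.9·(+0.35827)/0.93602 + 309.1 = 617.1865, v = 897.7·(-0.11582)/0.93602 + 255.4 = 144.3231
M3: Pc = R·M3+t = (+0.19985, -0.17062, +0.99283); u = 804.9·(+0.19985)/0.99283 + 309.1 = 471.1188, v = 897.7·(-0.17062)/0.99283 + 255.4 = 101.1320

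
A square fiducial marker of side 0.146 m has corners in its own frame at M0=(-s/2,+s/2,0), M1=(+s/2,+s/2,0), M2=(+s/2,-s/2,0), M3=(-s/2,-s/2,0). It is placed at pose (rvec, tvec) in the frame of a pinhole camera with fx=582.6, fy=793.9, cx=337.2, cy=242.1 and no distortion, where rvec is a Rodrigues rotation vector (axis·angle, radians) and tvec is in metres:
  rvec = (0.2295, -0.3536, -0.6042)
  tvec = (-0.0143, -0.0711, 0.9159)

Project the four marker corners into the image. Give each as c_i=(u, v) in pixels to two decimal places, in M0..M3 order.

Intrinsics K: fx=582.6, fy=793.9, cx=337.2, cy=242.1
Marker side s = 0.146 m; corners in marker frame (Z=0):
  M0 = (-0.0730, +0.0730, 0)
  M1 = (+0.0730, +0.0730, 0)
  M2 = (+0.0730, -0.0730, 0)
  M3 = (-0.0730, -0.0730, 0)
rvec = (0.2295, -0.3536, -0.6042), |rvec| = θ = 0.73672 rad = 42.211°
Rodrigues: sinθ=0.67186, 1−cosθ=0.25933; R = I + sinθ·[k]× + (1−cosθ)·[k]×²:
    [+0.76584 +0.51223 -0.38872]
    [-0.58978 +0.80041 -0.10722]
    [+0.25622 +0.31137 +0.91510]
t = (-0.0143, -0.0711, 0.9159) m
M0: Pc = R·M0+t = (-0.03281, +0.03038, +0.91993); u = 582.6·(-0.03281)/0.91993 + 337.2 = 316.4191, v = 793.9·(+0.03038)/0.91993 + 242.1 = 268.3217
M1: Pc = R·M1+t = (+0.07900, -0.05572, +0.95733); u = 582.6·(+0.07900)/0.95733 + 337.2 = 385.2763, v = 793.9·(-0.05572)/0.95733 + 242.1 = 195.8892
M2: Pc = R·M2+t = (+0.00421, -0.17258, +0.91187); u = 582.6·(+0.00421)/0.91187 + 337.2 = 339.8918, v = 793.9·(-0.17258)/0.91187 + 242.1 = 91.8438
M3: Pc = R·M3+t = (-0.10760, -0.08648, +0.87447); u = 582.6·(-0.10760)/0.87447 + 337.2 = 265.5135, v = 793.9·(-0.08648)/0.87447 + 242.1 = 163.5910

c0=(316.42, 268.32) c1=(385.28, 195.89) c2=(339.89, 91.84) c3=(265.51, 163.59)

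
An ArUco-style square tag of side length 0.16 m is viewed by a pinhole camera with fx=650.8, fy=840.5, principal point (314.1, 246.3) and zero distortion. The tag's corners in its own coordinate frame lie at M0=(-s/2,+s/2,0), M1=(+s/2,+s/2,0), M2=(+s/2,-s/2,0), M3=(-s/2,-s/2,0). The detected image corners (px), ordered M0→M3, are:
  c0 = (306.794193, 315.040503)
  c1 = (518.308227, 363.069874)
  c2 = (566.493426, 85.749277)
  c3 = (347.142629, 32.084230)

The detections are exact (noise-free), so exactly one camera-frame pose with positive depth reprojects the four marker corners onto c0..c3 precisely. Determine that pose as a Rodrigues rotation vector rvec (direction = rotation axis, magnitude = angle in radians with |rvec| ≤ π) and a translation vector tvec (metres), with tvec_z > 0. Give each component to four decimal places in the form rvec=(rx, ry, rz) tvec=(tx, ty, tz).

Intrinsics K: fx=650.8, fy=840.5, cx=314.1, cy=246.3
Marker side s = 0.16 m; corners in marker frame (Z=0):
  M0 = (-0.0800, +0.0800, 0)
  M1 = (+0.0800, +0.0800, 0)
  M2 = (+0.0800, -0.0800, 0)
  M3 = (-0.0800, -0.0800, 0)
Detected image corners:
  c0 = (306.794193, 315.040503) px
  c1 = (518.308227, 363.069874) px
  c2 = (566.493426, 85.749277) px
  c3 = (347.142629, 32.084230) px
Planar DLT: solve 8×8 A·h = b for H (H[2,2]=1):
  H  [+1381.37093 -170.72592 +434.95413]
  H  [+333.65467 +1799.32055 +201.88673]
  H  [+0.08143 +0.24409 +1.00000]
B = K⁻¹H; ‖b₁‖=2.117986, ‖b₂‖=2.117986; λ = 2/(‖b₁‖+‖b₂‖) = 0.472147, sign → tz>0 ⇒ λ=+0.472147
r₁ = λ·B[:,0] = (+0.98361,+0.17616,+0.03845); r₂ = λ·B[:,1] = (-0.17948,+0.97699,+0.11525)
r₃ = r₁×r₂ = (-0.01726,-0.12026,+0.99259); SVD([r₁ r₂ r₃]) → R = UVᵀ:
  R  [+0.98361 -0.17948 -0.01726]
  R  [+0.17616 +0.97699 -0.12026]
  R  [+0.03845 +0.11525 +0.99259]
t = (+0.08768, -0.02495, +0.47215) m
tr R = 2.953191; θ = arccos((tr R − 1)/2) = 0.216779 rad = 12.421°
axis k = ((R−Rᵀ)₃₂, (R−Rᵀ)₁₃, (R−Rᵀ)₂₁) / (2 sinθ) = (+0.547462, -0.129501, +0.826749)
rvec = θ·k = (+0.118678, -0.028073, +0.179222)

rvec=(0.1187, -0.0281, 0.1792) tvec=(0.0877, -0.0249, 0.4721)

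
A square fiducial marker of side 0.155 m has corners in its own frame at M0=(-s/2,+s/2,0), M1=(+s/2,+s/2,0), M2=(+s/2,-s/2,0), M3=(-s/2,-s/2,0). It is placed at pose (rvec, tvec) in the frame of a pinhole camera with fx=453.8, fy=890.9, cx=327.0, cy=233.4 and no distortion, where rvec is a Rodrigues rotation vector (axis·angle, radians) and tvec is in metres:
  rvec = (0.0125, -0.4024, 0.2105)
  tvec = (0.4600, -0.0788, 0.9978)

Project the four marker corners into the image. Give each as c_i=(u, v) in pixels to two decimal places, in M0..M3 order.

c0=(503.02, 216.27) c1=(554.27, 244.32) c2=(567.31, 113.17) c3=(517.11, 77.08)

Intrinsics K: fx=453.8, fy=890.9, cx=327.0, cy=233.4
Marker side s = 0.155 m; corners in marker frame (Z=0):
  M0 = (-0.0775, +0.0775, 0)
  M1 = (+0.0775, +0.0775, 0)
  M2 = (+0.0775, -0.0775, 0)
  M3 = (-0.0775, -0.0775, 0)
rvec = (0.0125, -0.4024, 0.2105), |rvec| = θ = 0.45430 rad = 26.030°
Rodrigues: sinθ=0.43884, 1−cosθ=0.10143; R = I + sinθ·[k]× + (1−cosθ)·[k]×²:
    [+0.89864 -0.20581 -0.38741]
    [+0.20086 +0.97815 -0.05370]
    [+0.38999 -0.02955 +0.92034]
t = (0.4600, -0.0788, 0.9978) m
M0: Pc = R·M0+t = (+0.37441, -0.01856, +0.96529); u = 453.8·(+0.37441)/0.96529 + 327.0 = 503.0155, v = 890.9·(-0.01856)/0.96529 + 233.4 = 216.2699
M1: Pc = R·M1+t = (+0.51369, +0.01257, +1.02573); u = 453.8·(+0.51369)/1.02573 + 327.0 = 554.2663, v = 890.9·(+0.01257)/1.02573 + 233.4 = 244.3204
M2: Pc = R·M2+t = (+0.54559, -0.13904, +1.03031); u = 453.8·(+0.54559)/1.03031 + 327.0 = 567.3060, v = 890.9·(-0.13904)/1.03031 + 233.4 = 113.1743
M3: Pc = R·M3+t = (+0.40631, -0.17017, +0.96987); u = 453.8·(+0.40631)/0.96987 + 327.0 = 517.1100, v = 890.9·(-0.17017)/0.96987 + 233.4 = 77.0823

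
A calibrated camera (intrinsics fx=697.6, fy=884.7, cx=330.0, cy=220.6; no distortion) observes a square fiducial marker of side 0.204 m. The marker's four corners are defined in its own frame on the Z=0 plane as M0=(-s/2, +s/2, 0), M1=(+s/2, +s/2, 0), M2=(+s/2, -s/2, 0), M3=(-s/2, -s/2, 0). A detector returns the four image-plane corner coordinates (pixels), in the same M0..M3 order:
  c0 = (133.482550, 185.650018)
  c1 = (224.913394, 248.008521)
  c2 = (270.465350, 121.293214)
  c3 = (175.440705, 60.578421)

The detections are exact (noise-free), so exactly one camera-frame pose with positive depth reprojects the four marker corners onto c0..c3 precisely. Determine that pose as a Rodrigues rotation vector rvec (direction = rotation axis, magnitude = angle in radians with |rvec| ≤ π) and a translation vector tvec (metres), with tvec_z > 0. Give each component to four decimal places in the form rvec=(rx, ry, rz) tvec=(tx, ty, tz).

Intrinsics K: fx=697.6, fy=884.7, cx=330.0, cy=220.6
Marker side s = 0.204 m; corners in marker frame (Z=0):
  M0 = (-0.1020, +0.1020, 0)
  M1 = (+0.1020, +0.1020, 0)
  M2 = (+0.1020, -0.1020, 0)
  M3 = (-0.1020, -0.1020, 0)
Detected image corners:
  c0 = (133.482550, 185.650018) px
  c1 = (224.913394, 248.008521) px
  c2 = (270.465350, 121.293214) px
  c3 = (175.440705, 60.578421) px
Planar DLT: solve 8×8 A·h = b for H (H[2,2]=1):
  H  [+431.30807 -188.37832 +200.18230]
  H  [+282.13123 +636.96485 +154.31336]
  H  [-0.12719 +0.12927 +1.00000]
B = K⁻¹H; ‖b₁‖=0.774203, ‖b₂‖=0.774203; λ = 2/(‖b₁‖+‖b₂‖) = 1.291651, sign → tz>0 ⇒ λ=+1.291651
r₁ = λ·B[:,0] = (+0.87631,+0.45287,-0.16428); r₂ = λ·B[:,1] = (-0.42778,+0.88833,+0.16697)
r₃ = r₁×r₂ = (+0.22155,-0.07604,+0.97218); SVD([r₁ r₂ r₃]) → R = UVᵀ:
  R  [+0.87631 -0.42778 +0.22155]
  R  [+0.45287 +0.88833 -0.07604]
  R  [-0.16428 +0.16697 +0.97218]
t = (-0.24037, -0.09678, +1.29165) m
tr R = 2.736815; θ = arccos((tr R − 1)/2) = 0.518815 rad = 29.726°
axis k = ((R−Rᵀ)₃₂, (R−Rᵀ)₁₃, (R−Rᵀ)₂₁) / (2 sinθ) = (+0.245046, +0.389066, +0.888021)
rvec = θ·k = (+0.127133, +0.201853, +0.460719)

rvec=(0.1271, 0.2019, 0.4607) tvec=(-0.2404, -0.0968, 1.2917)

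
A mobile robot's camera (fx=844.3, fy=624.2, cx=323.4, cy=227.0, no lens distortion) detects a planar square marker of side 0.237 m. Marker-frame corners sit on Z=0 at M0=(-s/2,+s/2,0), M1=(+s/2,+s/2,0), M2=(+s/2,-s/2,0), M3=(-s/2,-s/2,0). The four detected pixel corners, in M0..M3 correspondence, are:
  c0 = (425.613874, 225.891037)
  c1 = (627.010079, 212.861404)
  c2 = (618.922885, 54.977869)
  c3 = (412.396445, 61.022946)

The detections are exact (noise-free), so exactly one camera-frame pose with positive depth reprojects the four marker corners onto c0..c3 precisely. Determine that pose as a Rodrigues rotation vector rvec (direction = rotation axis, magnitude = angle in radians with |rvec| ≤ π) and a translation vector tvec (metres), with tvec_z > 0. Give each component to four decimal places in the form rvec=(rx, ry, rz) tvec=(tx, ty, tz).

Intrinsics K: fx=844.3, fy=624.2, cx=323.4, cy=227.0
Marker side s = 0.237 m; corners in marker frame (Z=0):
  M0 = (-0.1185, +0.1185, 0)
  M1 = (+0.1185, +0.1185, 0)
  M2 = (+0.1185, -0.1185, 0)
  M3 = (-0.1185, -0.1185, 0)
Detected image corners:
  c0 = (425.613874, 225.891037) px
  c1 = (627.010079, 212.861404) px
  c2 = (618.922885, 54.977869) px
  c3 = (412.396445, 61.022946) px
Planar DLT: solve 8×8 A·h = b for H (H[2,2]=1):
  H  [+958.58101 +94.87363 +523.32230]
  H  [-14.29339 +693.93687 +139.50263]
  H  [+0.18831 +0.09630 +1.00000]
B = K⁻¹H; ‖b₁‖=1.083632, ‖b₂‖=1.083632; λ = 2/(‖b₁‖+‖b₂‖) = 0.922822, sign → tz>0 ⇒ λ=+0.922822
r₁ = λ·B[:,0] = (+0.98117,-0.08433,+0.17378); r₂ = λ·B[:,1] = (+0.06966,+0.99360,+0.08886)
r₃ = r₁×r₂ = (-0.18016,-0.07509,+0.98077); SVD([r₁ r₂ r₃]) → R = UVᵀ:
  R  [+0.98117 +0.06966 -0.18016]
  R  [-0.08433 +0.99360 -0.07509]
  R  [+0.17378 +0.08886 +0.98077]
t = (+0.21852, -0.12936, +0.92282) m
tr R = 2.955539; θ = arccos((tr R − 1)/2) = 0.211249 rad = 12.104°
axis k = ((R−Rᵀ)₃₂, (R−Rᵀ)₁₃, (R−Rᵀ)₂₁) / (2 sinθ) = (+0.390947, -0.843996, -0.367194)
rvec = θ·k = (+0.082587, -0.178293, -0.077570)

rvec=(0.0826, -0.1783, -0.0776) tvec=(0.2185, -0.1294, 0.9228)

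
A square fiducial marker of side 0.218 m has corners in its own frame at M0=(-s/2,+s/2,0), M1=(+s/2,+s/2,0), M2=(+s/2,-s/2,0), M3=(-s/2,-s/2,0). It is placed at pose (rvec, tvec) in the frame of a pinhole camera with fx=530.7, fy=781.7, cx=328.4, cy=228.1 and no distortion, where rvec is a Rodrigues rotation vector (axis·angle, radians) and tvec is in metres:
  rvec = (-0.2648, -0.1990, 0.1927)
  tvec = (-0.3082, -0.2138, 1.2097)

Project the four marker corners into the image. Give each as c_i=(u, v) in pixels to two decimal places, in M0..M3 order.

Intrinsics K: fx=530.7, fy=781.7, cx=328.4, cy=228.1
Marker side s = 0.218 m; corners in marker frame (Z=0):
  M0 = (-0.1090, +0.1090, 0)
  M1 = (+0.1090, +0.1090, 0)
  M2 = (+0.1090, -0.1090, 0)
  M3 = (-0.1090, -0.1090, 0)
rvec = (-0.2648, -0.1990, 0.1927), |rvec| = θ = 0.38321 rad = 21.957°
Rodrigues: sinθ=0.37390, 1−cosθ=0.07253; R = I + sinθ·[k]× + (1−cosθ)·[k]×²:
    [+0.96210 -0.16199 -0.21937]
    [+0.21404 +0.94703 +0.23943]
    [+0.16896 -0.27731 +0.94581]
t = (-0.3082, -0.2138, 1.2097) m
M0: Pc = R·M0+t = (-0.43073, -0.13390, +1.16106); u = 530.7·(-0.43073)/1.16106 + 328.4 = 131.5222, v = 781.7·(-0.13390)/1.16106 + 228.1 = 137.9463
M1: Pc = R·M1+t = (-0.22099, -0.08724, +1.19789); u = 530.7·(-0.22099)/1.19789 + 328.4 = 230.4959, v = 781.7·(-0.08724)/1.19789 + 228.1 = 171.1683
M2: Pc = R·M2+t = (-0.18567, -0.29370, +1.25834); u = 530.7·(-0.18567)/1.25834 + 328.4 = 250.0929, v = 781.7·(-0.29370)/1.25834 + 228.1 = 45.6526
M3: Pc = R·M3+t = (-0.39541, -0.34036, +1.22151); u = 530.7·(-0.39541)/1.22151 + 328.4 = 156.6084, v = 781.7·(-0.34036)/1.22151 + 228.1 = 10.2901

c0=(131.52, 137.95) c1=(230.50, 171.17) c2=(250.09, 45.65) c3=(156.61, 10.29)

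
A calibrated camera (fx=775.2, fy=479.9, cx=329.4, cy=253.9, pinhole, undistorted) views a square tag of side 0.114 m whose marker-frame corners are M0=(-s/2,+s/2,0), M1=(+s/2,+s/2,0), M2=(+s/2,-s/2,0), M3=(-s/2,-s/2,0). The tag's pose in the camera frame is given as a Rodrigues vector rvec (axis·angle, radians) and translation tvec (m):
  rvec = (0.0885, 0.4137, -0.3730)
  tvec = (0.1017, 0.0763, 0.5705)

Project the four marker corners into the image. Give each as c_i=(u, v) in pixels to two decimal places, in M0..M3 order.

Intrinsics K: fx=775.2, fy=479.9, cx=329.4, cy=253.9
Marker side s = 0.114 m; corners in marker frame (Z=0):
  M0 = (-0.0570, +0.0570, 0)
  M1 = (+0.0570, +0.0570, 0)
  M2 = (+0.0570, -0.0570, 0)
  M3 = (-0.0570, -0.0570, 0)
rvec = (0.0885, 0.4137, -0.3730), |rvec| = θ = 0.56401 rad = 32.315°
Rodrigues: sinθ=0.53458, 1−cosθ=0.15488; R = I + sinθ·[k]× + (1−cosθ)·[k]×²:
    [+0.84893 +0.37136 +0.37604]
    [-0.33571 +0.92845 -0.15901]
    [-0.40818 +0.00875 +0.91286]
t = (0.1017, 0.0763, 0.5705) m
M0: Pc = R·M0+t = (+0.07448, +0.14836, +0.59427); u = 775.2·(+0.07448)/0.59427 + 329.4 = 426.5549, v = 479.9·(+0.14836)/0.59427 + 253.9 = 373.7059
M1: Pc = R·M1+t = (+0.17126, +0.11009, +0.54773); u = 775.2·(+0.17126)/0.54773 + 329.4 = 571.7779, v = 479.9·(+0.11009)/0.54773 + 253.9 = 350.3527
M2: Pc = R·M2+t = (+0.12892, +0.00424, +0.54673); u = 775.2·(+0.12892)/0.54673 + 329.4 = 512.1941, v = 479.9·(+0.00424)/0.54673 + 253.9 = 257.6244
M3: Pc = R·M3+t = (+0.03214, +0.04251, +0.59327); u = 775.2·(+0.03214)/0.59327 + 329.4 = 371.4004, v = 479.9·(+0.04251)/0.59327 + 253.9 = 288.2900

c0=(426.55, 373.71) c1=(571.78, 350.35) c2=(512.19, 257.62) c3=(371.40, 288.29)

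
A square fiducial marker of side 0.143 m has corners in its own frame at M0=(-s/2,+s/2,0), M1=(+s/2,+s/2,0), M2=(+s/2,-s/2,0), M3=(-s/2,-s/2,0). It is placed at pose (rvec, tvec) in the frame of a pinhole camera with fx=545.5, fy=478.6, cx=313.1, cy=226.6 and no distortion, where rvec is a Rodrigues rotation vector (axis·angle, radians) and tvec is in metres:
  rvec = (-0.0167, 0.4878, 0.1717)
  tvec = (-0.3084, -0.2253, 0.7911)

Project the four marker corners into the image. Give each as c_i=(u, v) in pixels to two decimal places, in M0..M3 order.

c0=(60.55, 130.29) c1=(127.59, 136.24) c2=(144.06, 46.58) c3=(75.39, 47.89)

Intrinsics K: fx=545.5, fy=478.6, cx=313.1, cy=226.6
Marker side s = 0.143 m; corners in marker frame (Z=0):
  M0 = (-0.0715, +0.0715, 0)
  M1 = (+0.0715, +0.0715, 0)
  M2 = (+0.0715, -0.0715, 0)
  M3 = (-0.0715, -0.0715, 0)
rvec = (-0.0167, 0.4878, 0.1717), |rvec| = θ = 0.51741 rad = 29.645°
Rodrigues: sinθ=0.49463, 1−cosθ=0.13089; R = I + sinθ·[k]× + (1−cosθ)·[k]×²:
    [+0.86924 -0.16812 +0.46492]
    [+0.16016 +0.98545 +0.05692]
    [-0.46773 +0.02499 +0.88352]
t = (-0.3084, -0.2253, 0.7911) m
M0: Pc = R·M0+t = (-0.38257, -0.16629, +0.82633); u = 545.5·(-0.38257)/0.82633 + 313.1 = 60.5458, v = 478.6·(-0.16629)/0.82633 + 226.6 = 130.2858
M1: Pc = R·M1+t = (-0.25827, -0.14339, +0.75944); u = 545.5·(-0.25827)/0.75944 + 313.1 = 127.5876, v = 478.6·(-0.14339)/0.75944 + 226.6 = 136.2365
M2: Pc = R·M2+t = (-0.23423, -0.28431, +0.75587); u = 545.5·(-0.23423)/0.75587 + 313.1 = 144.0611, v = 478.6·(-0.28431)/0.75587 + 226.6 = 46.5826
M3: Pc = R·M3+t = (-0.35853, -0.30721, +0.82276); u = 545.5·(-0.35853)/0.82276 + 313.1 = 75.3891, v = 478.6·(-0.30721)/0.82276 + 226.6 = 47.8943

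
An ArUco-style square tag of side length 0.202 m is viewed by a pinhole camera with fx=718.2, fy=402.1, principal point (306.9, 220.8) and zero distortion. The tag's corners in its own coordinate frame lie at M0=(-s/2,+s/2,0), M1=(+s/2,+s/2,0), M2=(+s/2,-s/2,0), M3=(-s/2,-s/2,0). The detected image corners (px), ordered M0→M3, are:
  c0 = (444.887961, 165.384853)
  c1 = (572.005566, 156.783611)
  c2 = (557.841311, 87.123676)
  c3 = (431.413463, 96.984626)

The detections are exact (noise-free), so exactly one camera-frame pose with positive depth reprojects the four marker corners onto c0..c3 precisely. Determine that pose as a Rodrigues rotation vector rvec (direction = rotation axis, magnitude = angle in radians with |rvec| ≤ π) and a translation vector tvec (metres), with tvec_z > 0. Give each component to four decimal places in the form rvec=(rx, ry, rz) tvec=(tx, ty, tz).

rvec=(-0.0139, 0.1090, -0.1068) tvec=(0.3146, -0.2730, 1.1645)

Intrinsics K: fx=718.2, fy=402.1, cx=306.9, cy=220.8
Marker side s = 0.202 m; corners in marker frame (Z=0):
  M0 = (-0.1010, +0.1010, 0)
  M1 = (+0.1010, +0.1010, 0)
  M2 = (+0.1010, -0.1010, 0)
  M3 = (-0.1010, -0.1010, 0)
Detected image corners:
  c0 = (444.887961, 165.384853) px
  c1 = (572.005566, 156.783611) px
  c2 = (557.841311, 87.123676) px
  c3 = (431.413463, 96.984626) px
Planar DLT: solve 8×8 A·h = b for H (H[2,2]=1):
  H  [+581.14644 +59.95004 +500.93254]
  H  [-57.42312 +339.57227 +126.55364]
  H  [-0.09259 -0.01684 +1.00000]
B = K⁻¹H; ‖b₁‖=0.858711, ‖b₂‖=0.858711; λ = 2/(‖b₁‖+‖b₂‖) = 1.164536, sign → tz>0 ⇒ λ=+1.164536
r₁ = λ·B[:,0] = (+0.98838,-0.10710,-0.10783); r₂ = λ·B[:,1] = (+0.10559,+0.99422,-0.01961)
r₃ = r₁×r₂ = (+0.10930,+0.00800,+0.99398); SVD([r₁ r₂ r₃]) → R = UVᵀ:
  R  [+0.98838 +0.10559 +0.10930]
  R  [-0.10710 +0.99422 +0.00800]
  R  [-0.10783 -0.01961 +0.99398]
t = (+0.31462, -0.27295, +1.16454) m
tr R = 2.976577; θ = arccos((tr R − 1)/2) = 0.153195 rad = 8.777°
axis k = ((R−Rᵀ)₃₂, (R−Rᵀ)₁₃, (R−Rᵀ)₂₁) / (2 sinθ) = (-0.090476, +0.711455, -0.696883)
rvec = θ·k = (-0.013860, +0.108991, -0.106759)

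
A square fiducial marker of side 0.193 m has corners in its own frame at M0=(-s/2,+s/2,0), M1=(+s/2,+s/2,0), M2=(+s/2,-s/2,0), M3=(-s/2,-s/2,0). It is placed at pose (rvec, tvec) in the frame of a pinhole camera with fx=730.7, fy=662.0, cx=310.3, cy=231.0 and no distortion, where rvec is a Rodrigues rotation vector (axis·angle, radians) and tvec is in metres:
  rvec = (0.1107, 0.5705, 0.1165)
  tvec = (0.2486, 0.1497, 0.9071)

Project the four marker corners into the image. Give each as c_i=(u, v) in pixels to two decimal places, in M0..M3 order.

c0=(430.90, 388.69) c1=(580.70, 427.96) c2=(602.40, 284.40) c3=(446.07, 259.61)

Intrinsics K: fx=730.7, fy=662.0, cx=310.3, cy=231.0
Marker side s = 0.193 m; corners in marker frame (Z=0):
  M0 = (-0.0965, +0.0965, 0)
  M1 = (+0.0965, +0.0965, 0)
  M2 = (+0.0965, -0.0965, 0)
  M3 = (-0.0965, -0.0965, 0)
rvec = (0.1107, 0.5705, 0.1165), |rvec| = θ = 0.59270 rad = 33.959°
Rodrigues: sinθ=0.55861, 1−cosθ=0.17057; R = I + sinθ·[k]× + (1−cosθ)·[k]×²:
    [+0.83538 -0.07913 +0.54394]
    [+0.14046 +0.98746 -0.07206]
    [-0.53142 +0.13660 +0.83602]
t = (0.2486, 0.1497, 0.9071) m
M0: Pc = R·M0+t = (+0.16035, +0.23144, +0.97156); u = 730.7·(+0.16035)/0.97156 + 310.3 = 430.8963, v = 662.0·(+0.23144)/0.97156 + 231.0 = 388.6945
M1: Pc = R·M1+t = (+0.32158, +0.25854, +0.86900); u = 730.7·(+0.32158)/0.86900 + 310.3 = 580.6993, v = 662.0·(+0.25854)/0.86900 + 231.0 = 427.9578
M2: Pc = R·M2+t = (+0.33685, +0.06796, +0.84264); u = 730.7·(+0.33685)/0.84264 + 310.3 = 602.4036, v = 662.0·(+0.06796)/0.84264 + 231.0 = 284.3950
M3: Pc = R·M3+t = (+0.17562, +0.04086, +0.94520); u = 730.7·(+0.17562)/0.94520 + 310.3 = 446.0670, v = 662.0·(+0.04086)/0.94520 + 231.0 = 259.6145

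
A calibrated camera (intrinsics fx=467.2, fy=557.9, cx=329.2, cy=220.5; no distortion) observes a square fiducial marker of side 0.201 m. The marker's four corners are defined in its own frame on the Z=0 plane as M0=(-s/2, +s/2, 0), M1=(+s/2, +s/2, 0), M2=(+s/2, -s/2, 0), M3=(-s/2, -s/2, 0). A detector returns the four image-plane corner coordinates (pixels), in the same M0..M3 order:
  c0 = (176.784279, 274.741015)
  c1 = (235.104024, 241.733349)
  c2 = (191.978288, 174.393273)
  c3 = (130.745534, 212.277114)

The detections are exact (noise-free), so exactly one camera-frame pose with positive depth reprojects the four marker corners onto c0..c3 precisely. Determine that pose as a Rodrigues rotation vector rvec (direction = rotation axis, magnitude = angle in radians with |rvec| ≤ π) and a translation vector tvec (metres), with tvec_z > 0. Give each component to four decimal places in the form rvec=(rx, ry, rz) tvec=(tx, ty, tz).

Intrinsics K: fx=467.2, fy=557.9, cx=329.2, cy=220.5
Marker side s = 0.201 m; corners in marker frame (Z=0):
  M0 = (-0.1005, +0.1005, 0)
  M1 = (+0.1005, +0.1005, 0)
  M2 = (+0.1005, -0.1005, 0)
  M3 = (-0.1005, -0.1005, 0)
Detected image corners:
  c0 = (176.784279, 274.741015) px
  c1 = (235.104024, 241.733349) px
  c2 = (191.978288, 174.393273) px
  c3 = (130.745534, 212.277114) px
Planar DLT: solve 8×8 A·h = b for H (H[2,2]=1):
  H  [+265.62530 +289.94598 +183.96756]
  H  [-214.62126 +406.30997 +227.29957]
  H  [-0.17152 +0.37037 +1.00000]
B = K⁻¹H; ‖b₁‖=0.777895, ‖b₂‖=0.777895; λ = 2/(‖b₁‖+‖b₂‖) = 1.285521, sign → tz>0 ⇒ λ=+1.285521
r₁ = λ·B[:,0] = (+0.88624,-0.40739,-0.22049); r₂ = λ·B[:,1] = (+0.46232,+0.74805,+0.47611)
r₃ = r₁×r₂ = (-0.02903,-0.52388,+0.85129); SVD([r₁ r₂ r₃]) → R = UVᵀ:
  R  [+0.88624 +0.46232 -0.02903]
  R  [-0.40739 +0.74805 -0.52388]
  R  [-0.22049 +0.47611 +0.85129]
t = (-0.39961, +0.01567, +1.28552) m
tr R = 2.485583; θ = arccos((tr R − 1)/2) = 0.733566 rad = 42.030°
axis k = ((R−Rᵀ)₃₂, (R−Rᵀ)₁₃, (R−Rᵀ)₂₁) / (2 sinθ) = (+0.746799, +0.142980, -0.649498)
rvec = θ·k = (+0.547827, +0.104885, -0.476450)

rvec=(0.5478, 0.1049, -0.4765) tvec=(-0.3996, 0.0157, 1.2855)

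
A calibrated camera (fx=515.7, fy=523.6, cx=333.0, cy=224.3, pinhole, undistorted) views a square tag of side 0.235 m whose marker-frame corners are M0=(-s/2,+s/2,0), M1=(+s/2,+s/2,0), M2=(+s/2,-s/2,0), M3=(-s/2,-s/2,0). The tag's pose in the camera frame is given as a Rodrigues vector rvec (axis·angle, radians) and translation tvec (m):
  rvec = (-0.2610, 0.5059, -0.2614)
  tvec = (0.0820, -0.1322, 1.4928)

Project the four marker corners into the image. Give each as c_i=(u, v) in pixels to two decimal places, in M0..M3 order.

Intrinsics K: fx=515.7, fy=523.6, cx=333.0, cy=224.3
Marker side s = 0.235 m; corners in marker frame (Z=0):
  M0 = (-0.1175, +0.1175, 0)
  M1 = (+0.1175, +0.1175, 0)
  M2 = (+0.1175, -0.1175, 0)
  M3 = (-0.1175, -0.1175, 0)
rvec = (-0.2610, 0.5059, -0.2614), |rvec| = θ = 0.62641 rad = 35.890°
Rodrigues: sinθ=0.58624, 1−cosθ=0.18986; R = I + sinθ·[k]× + (1−cosθ)·[k]×²:
    [+0.84310 +0.18075 +0.50647]
    [-0.30853 +0.93398 +0.18028]
    [-0.44045 -0.30825 +0.84320]
t = (0.0820, -0.1322, 1.4928) m
M0: Pc = R·M0+t = (+0.00417, +0.01379, +1.50833); u = 515.7·(+0.00417)/1.50833 + 333.0 = 334.4270, v = 523.6·(+0.01379)/1.50833 + 224.3 = 229.0885
M1: Pc = R·M1+t = (+0.20230, -0.05871, +1.40483); u = 515.7·(+0.20230)/1.40483 + 333.0 = 407.2633, v = 523.6·(-0.05871)/1.40483 + 224.3 = 202.4181
M2: Pc = R·M2+t = (+0.15983, -0.27819, +1.47727); u = 515.7·(+0.15983)/1.47727 + 333.0 = 388.7939, v = 523.6·(-0.27819)/1.47727 + 224.3 = 125.6974
M3: Pc = R·M3+t = (-0.03830, -0.20569, +1.58077); u = 515.7·(-0.03830)/1.58077 + 333.0 = 320.5046, v = 523.6·(-0.20569)/1.58077 + 224.3 = 156.1691

c0=(334.43, 229.09) c1=(407.26, 202.42) c2=(388.79, 125.70) c3=(320.50, 156.17)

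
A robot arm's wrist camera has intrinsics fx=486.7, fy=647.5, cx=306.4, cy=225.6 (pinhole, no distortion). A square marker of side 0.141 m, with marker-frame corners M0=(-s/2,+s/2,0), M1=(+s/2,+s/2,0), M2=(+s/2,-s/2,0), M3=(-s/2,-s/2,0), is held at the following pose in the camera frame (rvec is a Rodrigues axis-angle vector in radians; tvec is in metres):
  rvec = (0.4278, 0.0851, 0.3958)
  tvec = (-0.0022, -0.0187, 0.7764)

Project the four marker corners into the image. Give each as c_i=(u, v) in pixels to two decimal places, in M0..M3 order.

c0=(250.74, 235.73) c1=(329.11, 280.00) c2=(363.58, 182.25) c3=(279.01, 134.43)

Intrinsics K: fx=486.7, fy=647.5, cx=306.4, cy=225.6
Marker side s = 0.141 m; corners in marker frame (Z=0):
  M0 = (-0.0705, +0.0705, 0)
  M1 = (+0.0705, +0.0705, 0)
  M2 = (+0.0705, -0.0705, 0)
  M3 = (-0.0705, -0.0705, 0)
rvec = (0.4278, 0.0851, 0.3958), |rvec| = θ = 0.58899 rad = 33.747°
Rodrigues: sinθ=0.55552, 1−cosθ=0.16850; R = I + sinθ·[k]× + (1−cosθ)·[k]×²:
    [+0.92039 -0.35563 +0.16251]
    [+0.39099 +0.83502 -0.38713]
    [+0.00198 +0.41985 +0.90759]
t = (-0.0022, -0.0187, 0.7764) m
M0: Pc = R·M0+t = (-0.09216, +0.01260, +0.80586); u = 486.7·(-0.09216)/0.80586 + 306.4 = 250.7403, v = 647.5·(+0.01260)/0.80586 + 225.6 = 235.7271
M1: Pc = R·M1+t = (+0.03762, +0.06773, +0.80614); u = 486.7·(+0.03762)/0.80614 + 306.4 = 329.1104, v = 647.5·(+0.06773)/0.80614 + 225.6 = 280.0045
M2: Pc = R·M2+t = (+0.08776, -0.05000, +0.74694); u = 486.7·(+0.08776)/0.74694 + 306.4 = 363.5832, v = 647.5·(-0.05000)/0.74694 + 225.6 = 182.2531
M3: Pc = R·M3+t = (-0.04202, -0.10513, +0.74666); u = 486.7·(-0.04202)/0.74666 + 306.4 = 279.0125, v = 647.5·(-0.10513)/0.74666 + 225.6 = 134.4287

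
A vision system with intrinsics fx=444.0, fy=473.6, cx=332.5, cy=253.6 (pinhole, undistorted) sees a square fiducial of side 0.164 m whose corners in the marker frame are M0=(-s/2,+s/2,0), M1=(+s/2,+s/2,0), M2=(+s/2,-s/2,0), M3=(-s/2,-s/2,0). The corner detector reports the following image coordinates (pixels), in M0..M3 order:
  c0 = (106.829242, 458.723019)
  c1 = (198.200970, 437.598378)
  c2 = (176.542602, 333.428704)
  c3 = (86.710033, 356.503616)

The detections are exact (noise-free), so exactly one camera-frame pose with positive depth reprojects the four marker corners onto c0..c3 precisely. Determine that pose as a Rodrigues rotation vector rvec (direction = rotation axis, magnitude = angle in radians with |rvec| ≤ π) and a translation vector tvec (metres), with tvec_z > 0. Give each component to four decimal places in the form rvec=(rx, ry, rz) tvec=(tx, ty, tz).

Intrinsics K: fx=444.0, fy=473.6, cx=332.5, cy=253.6
Marker side s = 0.164 m; corners in marker frame (Z=0):
  M0 = (-0.0820, +0.0820, 0)
  M1 = (+0.0820, +0.0820, 0)
  M2 = (+0.0820, -0.0820, 0)
  M3 = (-0.0820, -0.0820, 0)
Detected image corners:
  c0 = (106.829242, 458.723019) px
  c1 = (198.200970, 437.598378) px
  c2 = (176.542602, 333.428704) px
  c3 = (86.710033, 356.503616) px
Planar DLT: solve 8×8 A·h = b for H (H[2,2]=1):
  H  [+533.81896 +116.89319 +141.52140]
  H  [-186.72263 +600.06593 +396.37156]
  H  [-0.13096 -0.07339 +1.00000]
B = K⁻¹H; ‖b₁‖=1.346537, ‖b₂‖=1.346537; λ = 2/(‖b₁‖+‖b₂‖) = 0.742646, sign → tz>0 ⇒ λ=+0.742646
r₁ = λ·B[:,0] = (+0.96571,-0.24072,-0.09725); r₂ = λ·B[:,1] = (+0.23634,+0.97014,-0.05451)
r₃ = r₁×r₂ = (+0.10747,+0.02965,+0.99377); SVD([r₁ r₂ r₃]) → R = UVᵀ:
  R  [+0.96571 +0.23634 +0.10747]
  R  [-0.24072 +0.97014 +0.02965]
  R  [-0.09725 -0.05451 +0.99377]
t = (-0.31944, +0.22388, +0.74265) m
tr R = 2.929617; θ = arccos((tr R − 1)/2) = 0.266082 rad = 15.245°
axis k = ((R−Rᵀ)₃₂, (R−Rᵀ)₁₃, (R−Rᵀ)₂₁) / (2 sinθ) = (-0.160023, +0.389278, -0.907114)
rvec = θ·k = (-0.042579, +0.103580, -0.241366)

rvec=(-0.0426, 0.1036, -0.2414) tvec=(-0.3194, 0.2239, 0.7426)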